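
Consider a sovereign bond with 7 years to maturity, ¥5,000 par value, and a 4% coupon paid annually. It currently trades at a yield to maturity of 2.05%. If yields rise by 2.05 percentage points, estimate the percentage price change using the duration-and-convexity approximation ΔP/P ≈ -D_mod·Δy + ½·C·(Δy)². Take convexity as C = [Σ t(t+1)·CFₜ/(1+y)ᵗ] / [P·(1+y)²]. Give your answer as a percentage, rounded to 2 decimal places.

With y = 0.0205:
  t   CF        PV=CF/(1+0.0205)^t    t·PV        t(t+1)·PV
  1       200.00       195.9824       195.9824         391.9647
  2       200.00       192.0454       384.0909       1,152.2726
  3       200.00       188.1876       564.5628       2,258.2510
  4       200.00       184.4072       737.6289       3,688.1447
  5       200.00       180.7028       903.5141       5,421.0849
  6       200.00       177.0728     1,062.4370       7,437.0591
  7     5,200.00     4,511.4098    31,579.8687     252,638.9498
  Σ                  5,629.8081    35,428.0848     272,987.7268
P = 5,629.8081; D_Mac = 6.29295 yrs; D_mod = 6.16653 yrs; C = 46.56113.
Duration effect: -6.16653 × (+0.0205) = -0.126414
Convexity effect: 0.5 × 46.56113 × (0.0205)² = +0.0097837
ΔP/P ≈ -0.126414 + 0.0097837 = -0.116630 = -11.6630%.

-11.66%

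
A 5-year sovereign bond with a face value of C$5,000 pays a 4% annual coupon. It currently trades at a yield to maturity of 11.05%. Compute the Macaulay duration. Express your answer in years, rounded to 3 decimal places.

Periodic yield y = 0.1105. Discount each cash flow and weight by its year:
  t   CF        PV=CF/(1+0.1105)^t    t·PV
  1       200.00       180.0991       180.0991
  2       200.00       162.1783       324.3567
  3       200.00       146.0408       438.1225
  4       200.00       131.5091       526.0363
  5     5,200.00     3,079.0060    15,395.0298
  Σ                  3,698.8333    16,863.6444
Price P = Σ PV = 3,698.8333.
Macaulay duration = Σ(t·PV) / P = 16,863.6444 / 3,698.8333 = 4.55918 years.

4.559 years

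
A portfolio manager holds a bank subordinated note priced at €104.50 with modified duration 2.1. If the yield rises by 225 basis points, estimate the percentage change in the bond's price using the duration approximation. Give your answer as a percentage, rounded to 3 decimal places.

-4.725%

Duration approximation: ΔP/P ≈ -D_mod · Δy = -2.1 × (+0.0225) = -0.047250.
As a percentage: -4.7250%.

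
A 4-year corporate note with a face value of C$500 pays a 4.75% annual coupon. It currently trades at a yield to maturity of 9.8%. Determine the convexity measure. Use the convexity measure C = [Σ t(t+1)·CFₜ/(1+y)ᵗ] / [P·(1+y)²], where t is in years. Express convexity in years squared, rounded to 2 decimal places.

With y = 0.098:
  t   CF        PV=CF/(1+0.098)^t    t·PV        t(t+1)·PV
  1        23.75        21.6302        21.6302          43.2605
  2        23.75        19.6997        39.3993         118.1980
  3        23.75        17.9414        53.8242         215.2969
  4       523.75       360.3418     1,441.3673       7,206.8365
  Σ                    419.6131     1,556.2211       7,583.5919
P = 419.6131.
Convexity = Σ t(t+1)·PV / [P·(1+y)²] = 7,583.5919 / (419.6131 × 1.205604) = 14.99068.

14.99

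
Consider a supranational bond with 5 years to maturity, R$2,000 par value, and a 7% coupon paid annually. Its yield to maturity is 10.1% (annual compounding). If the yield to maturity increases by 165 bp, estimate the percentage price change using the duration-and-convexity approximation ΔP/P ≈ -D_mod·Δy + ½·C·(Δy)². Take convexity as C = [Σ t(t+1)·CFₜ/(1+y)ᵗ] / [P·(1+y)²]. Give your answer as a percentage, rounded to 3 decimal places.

-6.230%

With y = 0.101:
  t   CF        PV=CF/(1+0.101)^t    t·PV        t(t+1)·PV
  1       140.00       127.1571       127.1571         254.3143
  2       140.00       115.4924       230.9848         692.9544
  3       140.00       104.8977       314.6932       1,258.7727
  4       140.00        95.2750       381.0998       1,905.4991
  5     2,140.00     1,322.7482     6,613.7410      39,682.4459
  Σ                  1,765.5704     7,667.6759      43,793.9864
P = 1,765.5704; D_Mac = 4.34289 yrs; D_mod = 3.94449 yrs; C = 20.46232.
Duration effect: -3.94449 × (+0.0165) = -0.065084
Convexity effect: 0.5 × 20.46232 × (0.0165)² = +0.0027854
ΔP/P ≈ -0.065084 + 0.0027854 = -0.062299 = -6.2299%.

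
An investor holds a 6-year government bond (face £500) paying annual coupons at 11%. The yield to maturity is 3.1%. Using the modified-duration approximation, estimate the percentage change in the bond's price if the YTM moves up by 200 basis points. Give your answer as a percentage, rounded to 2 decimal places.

-9.55%

Periodic yield y = 0.031. Modified duration first:
  t   CF        PV=CF/(1+0.031)^t    t·PV
  1        55.00        53.3463        53.3463
  2        55.00        51.7423       103.4845
  3        55.00        50.1865       150.5594
  4        55.00        48.6775       194.7099
  5        55.00        47.2138       236.0692
  6       555.00       462.1053     2,772.6321
  Σ                    713.2717     3,510.8014
P = 713.2717; D_Mac = 4.92211 yrs; D_mod = 4.92211/(1+0.031) = 4.77411 yrs.
ΔP/P ≈ -D_mod · Δy = -4.77411 × (+0.02) = -0.095482 = -9.5482%.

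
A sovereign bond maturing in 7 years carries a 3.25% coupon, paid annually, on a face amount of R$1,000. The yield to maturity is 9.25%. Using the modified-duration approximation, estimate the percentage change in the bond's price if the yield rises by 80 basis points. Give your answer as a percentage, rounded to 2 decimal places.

-4.56%

Periodic yield y = 0.0925. Modified duration first:
  t   CF        PV=CF/(1+0.0925)^t    t·PV
  1        32.50        29.7483        29.7483
  2        32.50        27.2296        54.4591
  3        32.50        24.9241        74.7722
  4        32.50        22.8138        91.2552
  5        32.50        20.8822       104.4110
  6        32.50        19.1141       114.6848
  7     1,032.50       555.8274     3,890.7917
  Σ                    700.5394     4,360.1223
P = 700.5394; D_Mac = 6.22395 yrs; D_mod = 6.22395/(1+0.0925) = 5.69698 yrs.
ΔP/P ≈ -D_mod · Δy = -5.69698 × (+0.008) = -0.045576 = -4.5576%.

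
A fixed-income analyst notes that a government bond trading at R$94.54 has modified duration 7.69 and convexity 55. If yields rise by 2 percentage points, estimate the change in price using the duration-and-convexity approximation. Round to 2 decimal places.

Duration effect: -D_mod·Δy = -7.69 × (+0.02) = -0.153800
Convexity effect: ½·C·(Δy)² = 0.5 × 55 × (0.02)² = +0.0110000
ΔP/P ≈ -0.153800 + 0.0110000 = -0.142800
ΔP ≈ 94.54 × (-0.142800) = -13.500312.

-R$13.50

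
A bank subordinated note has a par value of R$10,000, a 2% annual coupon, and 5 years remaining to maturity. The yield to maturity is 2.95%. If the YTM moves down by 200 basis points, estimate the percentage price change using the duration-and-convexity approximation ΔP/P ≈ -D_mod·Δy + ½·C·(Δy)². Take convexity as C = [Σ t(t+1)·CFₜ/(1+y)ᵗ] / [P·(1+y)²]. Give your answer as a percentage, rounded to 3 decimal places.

+9.866%

With y = 0.0295:
  t   CF        PV=CF/(1+0.0295)^t    t·PV        t(t+1)·PV
  1       200.00       194.2691       194.2691         388.5381
  2       200.00       188.7023       377.4047       1,132.2141
  3       200.00       183.2951       549.8854       2,199.5416
  4       200.00       178.0429       712.1715       3,560.8574
  5    10,200.00     8,819.9966    44,099.9829     264,599.8976
  Σ                  9,564.3060    45,933.7136     271,881.0488
P = 9,564.3060; D_Mac = 4.80262 yrs; D_mod = 4.66500 yrs; C = 26.82086.
Duration effect: -4.66500 × (-0.02) = +0.093300
Convexity effect: 0.5 × 26.82086 × (-0.02)² = +0.0053642
ΔP/P ≈ +0.093300 + 0.0053642 = +0.098664 = +9.8664%.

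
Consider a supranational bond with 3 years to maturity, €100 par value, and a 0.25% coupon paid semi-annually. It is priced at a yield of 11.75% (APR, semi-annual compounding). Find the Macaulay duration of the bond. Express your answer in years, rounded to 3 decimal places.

2.989 years

Periodic yield y = 0.05875. Discount each cash flow and weight by its period:
  t   CF        PV=CF/(1+0.05875)^t    t·PV
  1        0.125         0.1181         0.1181
  2        0.125         0.1115         0.2230
  3        0.125         0.1053         0.3160
  4        0.125         0.0995         0.3979
  5        0.125         0.0940         0.4698
  6      100.125        71.0857       426.5139
  Σ                     71.6140       428.0387
Price P = Σ PV = 71.6140.
Macaulay duration = Σ(t·PV) / P = 428.0387 / 71.6140 = 5.97703 half-year periods.
In years: 5.97703 / 2 = 2.98851 years.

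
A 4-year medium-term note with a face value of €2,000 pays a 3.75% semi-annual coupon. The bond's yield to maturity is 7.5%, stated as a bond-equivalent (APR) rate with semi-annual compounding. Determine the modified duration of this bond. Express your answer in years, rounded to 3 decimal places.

3.595 years

Periodic yield y = 0.0375. First find Macaulay duration:
  t   CF        PV=CF/(1+0.0375)^t    t·PV
  1        37.50        36.1446        36.1446
  2        37.50        34.8381        69.6763
  3        37.50        33.5789       100.7368
  4        37.50        32.3652       129.4610
  5        37.50        31.1954       155.9771
  6        37.50        30.0679       180.4072
  7        37.50        28.9811       202.8675
  8     2,037.50     1,517.7239    12,141.7912
  Σ                  1,744.8952    13,017.0617
P = 1,744.8952; Macaulay duration = 13,017.0617 / 1,744.8952 = 7.46008 half-year periods = 3.73004 years.
Modified duration = D_Mac / (1 + y) = 3.73004 / 1.0375 = 3.59522 years.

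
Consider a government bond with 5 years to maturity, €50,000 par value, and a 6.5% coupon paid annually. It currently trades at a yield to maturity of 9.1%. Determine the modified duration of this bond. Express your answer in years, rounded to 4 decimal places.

Periodic yield y = 0.091. First find Macaulay duration:
  t   CF        PV=CF/(1+0.091)^t    t·PV
  1     3,250.00     2,978.9184     2,978.9184
  2     3,250.00     2,730.4477     5,460.8954
  3     3,250.00     2,502.7018     7,508.1055
  4     3,250.00     2,293.9522     9,175.8087
  5    53,250.00    34,450.5262   172,252.6308
  Σ                 44,956.5463   197,376.3587
P = 44,956.5463; Macaulay duration = 197,376.3587 / 44,956.5463 = 4.39038 years.
Modified duration = D_Mac / (1 + y) = 4.39038 / 1.091 = 4.02418 years.

4.0242 years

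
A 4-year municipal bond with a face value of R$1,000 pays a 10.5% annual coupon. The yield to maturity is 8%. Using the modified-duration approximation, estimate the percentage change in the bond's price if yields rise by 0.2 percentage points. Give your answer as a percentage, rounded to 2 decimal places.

-0.65%

Periodic yield y = 0.08. Modified duration first:
  t   CF        PV=CF/(1+0.08)^t    t·PV
  1       105.00        97.2222        97.2222
  2       105.00        90.0206       180.0412
  3       105.00        83.3524       250.0572
  4     1,105.00       812.2080     3,248.8319
  Σ                  1,082.8032     3,776.1525
P = 1,082.8032; D_Mac = 3.48739 yrs; D_mod = 3.48739/(1+0.08) = 3.22906 yrs.
ΔP/P ≈ -D_mod · Δy = -3.22906 × (+0.002) = -0.006458 = -0.6458%.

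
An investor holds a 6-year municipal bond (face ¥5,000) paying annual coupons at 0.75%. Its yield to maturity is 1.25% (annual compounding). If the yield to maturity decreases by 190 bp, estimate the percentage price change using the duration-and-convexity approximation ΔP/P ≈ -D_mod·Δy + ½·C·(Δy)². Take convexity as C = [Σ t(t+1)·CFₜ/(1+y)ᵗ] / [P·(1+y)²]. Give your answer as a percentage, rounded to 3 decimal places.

+11.769%

With y = 0.0125:
  t   CF        PV=CF/(1+0.0125)^t    t·PV        t(t+1)·PV
  1        37.50        37.0370        37.0370          74.0741
  2        37.50        36.5798        73.1596         219.4787
  3        37.50        36.1282       108.3846         433.5382
  4        37.50        35.6822       142.7286         713.6432
  5        37.50        35.2416       176.2082       1,057.2492
  6     5,037.50     4,675.6809    28,054.0856     196,378.5994
  Σ                  4,856.3498    28,591.6036     198,876.5828
P = 4,856.3498; D_Mac = 5.88747 yrs; D_mod = 5.81478 yrs; C = 39.94695.
Duration effect: -5.81478 × (-0.019) = +0.110481
Convexity effect: 0.5 × 39.94695 × (-0.019)² = +0.0072104
ΔP/P ≈ +0.110481 + 0.0072104 = +0.117691 = +11.7691%.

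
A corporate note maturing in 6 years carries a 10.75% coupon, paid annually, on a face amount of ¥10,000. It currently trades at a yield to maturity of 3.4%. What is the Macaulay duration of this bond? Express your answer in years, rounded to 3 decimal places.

Periodic yield y = 0.034. Discount each cash flow and weight by its year:
  t   CF        PV=CF/(1+0.034)^t    t·PV
  1     1,075.00     1,039.6518     1,039.6518
  2     1,075.00     1,005.4660     2,010.9320
  3     1,075.00       972.4042     2,917.2127
  4     1,075.00       940.4296     3,761.7186
  5     1,075.00       909.5064     4,547.5321
  6    11,075.00     9,061.9258    54,371.5549
  Σ                 13,929.3840    68,648.6021
Price P = Σ PV = 13,929.3840.
Macaulay duration = Σ(t·PV) / P = 68,648.6021 / 13,929.3840 = 4.92833 years.

4.928 years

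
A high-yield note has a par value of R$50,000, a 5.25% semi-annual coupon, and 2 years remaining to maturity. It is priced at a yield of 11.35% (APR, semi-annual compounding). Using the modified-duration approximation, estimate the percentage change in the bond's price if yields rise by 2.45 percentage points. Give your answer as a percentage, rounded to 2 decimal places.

Periodic yield y = 0.05675. Modified duration first:
  t   CF        PV=CF/(1+0.05675)^t    t·PV
  1     1,312.50     1,242.0156     1,242.0156
  2     1,312.50     1,175.3164     2,350.6328
  3     1,312.50     1,112.1991     3,336.5973
  4    51,312.50    41,146.6184   164,586.4734
  Σ                 44,676.1495   171,515.7192
P = 44,676.1495; D_Mac = 3.83909 half-year periods = 1.91954 yrs; D_mod = 1.91954/(1+0.05675) = 1.81646 yrs.
ΔP/P ≈ -D_mod · Δy = -1.81646 × (+0.0245) = -0.044503 = -4.4503%.

-4.45%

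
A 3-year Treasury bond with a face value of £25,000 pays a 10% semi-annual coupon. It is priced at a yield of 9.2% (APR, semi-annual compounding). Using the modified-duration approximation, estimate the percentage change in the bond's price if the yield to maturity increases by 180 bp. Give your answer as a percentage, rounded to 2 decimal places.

Periodic yield y = 0.046. Modified duration first:
  t   CF        PV=CF/(1+0.046)^t    t·PV
  1     1,250.00     1,195.0287     1,195.0287
  2     1,250.00     1,142.4748     2,284.9497
  3     1,250.00     1,092.2322     3,276.6965
  4     1,250.00     1,044.1990     4,176.7960
  5     1,250.00       998.2782     4,991.3910
  6    26,250.00    20,041.9143   120,251.4857
  Σ                 25,514.1272   136,176.3476
P = 25,514.1272; D_Mac = 5.33729 half-year periods = 2.66865 yrs; D_mod = 2.66865/(1+0.046) = 2.55129 yrs.
ΔP/P ≈ -D_mod · Δy = -2.55129 × (+0.018) = -0.045923 = -4.5923%.

-4.59%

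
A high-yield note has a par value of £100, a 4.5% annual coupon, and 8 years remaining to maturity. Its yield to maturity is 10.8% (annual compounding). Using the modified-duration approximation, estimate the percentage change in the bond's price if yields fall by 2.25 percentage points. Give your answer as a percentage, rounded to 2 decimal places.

Periodic yield y = 0.108. Modified duration first:
  t   CF        PV=CF/(1+0.108)^t    t·PV
  1         4.50         4.0614         4.0614
  2         4.50         3.6655         7.3310
  3         4.50         3.3082         9.9246
  4         4.50         2.9858        11.9430
  5         4.50         2.6947        13.4736
  6         4.50         2.4321        14.5923
  7         4.50         2.1950        15.3650
  8       104.50        46.0043       368.0342
  Σ                     67.3469       444.7252
P = 67.3469; D_Mac = 6.60350 yrs; D_mod = 6.60350/(1+0.108) = 5.95984 yrs.
ΔP/P ≈ -D_mod · Δy = -5.95984 × (-0.0225) = +0.134096 = +13.4096%.

+13.41%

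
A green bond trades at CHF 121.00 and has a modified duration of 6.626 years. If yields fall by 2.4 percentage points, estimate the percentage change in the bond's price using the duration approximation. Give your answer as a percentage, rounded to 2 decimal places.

+15.90%

Duration approximation: ΔP/P ≈ -D_mod · Δy = -6.626 × (-0.024) = +0.159024.
As a percentage: +15.9024%.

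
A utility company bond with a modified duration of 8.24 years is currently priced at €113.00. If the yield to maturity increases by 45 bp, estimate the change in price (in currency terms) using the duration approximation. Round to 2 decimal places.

Duration approximation: ΔP/P ≈ -D_mod · Δy = -8.24 × (+0.0045) = -0.037080.
ΔP ≈ 113.00 × (-0.037080) = -4.19004.

-€4.19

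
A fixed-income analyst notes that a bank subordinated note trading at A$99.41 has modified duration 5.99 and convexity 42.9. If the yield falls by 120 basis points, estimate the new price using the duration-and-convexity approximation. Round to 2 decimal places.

A$106.86

Duration effect: -D_mod·Δy = -5.99 × (-0.012) = +0.071880
Convexity effect: ½·C·(Δy)² = 0.5 × 42.9 × (-0.012)² = +0.0030888
ΔP/P ≈ +0.071880 + 0.0030888 = +0.0749688
New price ≈ 99.41 × (1 + 0.0749688) = 106.862648408.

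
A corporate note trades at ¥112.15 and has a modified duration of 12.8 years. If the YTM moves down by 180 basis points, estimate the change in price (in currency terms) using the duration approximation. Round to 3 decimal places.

Duration approximation: ΔP/P ≈ -D_mod · Δy = -12.8 × (-0.018) = +0.230400.
ΔP ≈ 112.15 × (+0.230400) = +25.83936.

+¥25.839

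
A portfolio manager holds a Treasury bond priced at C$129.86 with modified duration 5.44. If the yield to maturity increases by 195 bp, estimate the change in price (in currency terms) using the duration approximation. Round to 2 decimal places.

-C$13.78

Duration approximation: ΔP/P ≈ -D_mod · Δy = -5.44 × (+0.0195) = -0.106080.
ΔP ≈ 129.86 × (-0.106080) = -13.7755488.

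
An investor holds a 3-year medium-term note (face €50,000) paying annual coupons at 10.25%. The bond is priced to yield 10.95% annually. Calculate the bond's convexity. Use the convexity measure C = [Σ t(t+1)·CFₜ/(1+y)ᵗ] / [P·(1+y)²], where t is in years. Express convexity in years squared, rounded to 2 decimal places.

With y = 0.1095:
  t   CF        PV=CF/(1+0.1095)^t    t·PV        t(t+1)·PV
  1     5,125.00     4,619.1978     4,619.1978       9,238.3957
  2     5,125.00     4,163.3149     8,326.6297      24,979.8892
  3    55,125.00    40,361.4428   121,084.3285     484,337.3138
  Σ                 49,143.9555   134,030.1560     518,555.5987
P = 49,143.9555.
Convexity = Σ t(t+1)·PV / [P·(1+y)²] = 518,555.5987 / (49,143.9555 × 1.230990) = 8.57177.

8.57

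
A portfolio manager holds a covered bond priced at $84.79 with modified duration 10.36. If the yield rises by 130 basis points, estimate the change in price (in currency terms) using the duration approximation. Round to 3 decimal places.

-$11.420

Duration approximation: ΔP/P ≈ -D_mod · Δy = -10.36 × (+0.013) = -0.134680.
ΔP ≈ 84.79 × (-0.134680) = -11.4195172.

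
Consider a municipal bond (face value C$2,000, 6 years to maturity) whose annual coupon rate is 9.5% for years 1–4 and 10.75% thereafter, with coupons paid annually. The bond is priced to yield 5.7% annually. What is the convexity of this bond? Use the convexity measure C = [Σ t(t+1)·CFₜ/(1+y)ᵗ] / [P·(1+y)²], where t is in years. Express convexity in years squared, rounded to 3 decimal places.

28.901

With y = 0.057:
  t   CF        PV=CF/(1+0.057)^t    t·PV        t(t+1)·PV
  1       190.00       179.7540       179.7540         359.5080
  2       190.00       170.0606       340.1211       1,020.3634
  3       190.00       160.8898       482.6695       1,930.6782
  4       190.00       152.2137       608.8547       3,044.2734
  5       215.00       162.9534       814.7672       4,888.6031
  6     2,215.00     1,588.2681     9,529.6085      66,707.2592
  Σ                  2,414.1396    11,955.7750      77,950.6853
P = 2,414.1396.
Convexity = Σ t(t+1)·PV / [P·(1+y)²] = 77,950.6853 / (2,414.1396 × 1.117249) = 28.90065.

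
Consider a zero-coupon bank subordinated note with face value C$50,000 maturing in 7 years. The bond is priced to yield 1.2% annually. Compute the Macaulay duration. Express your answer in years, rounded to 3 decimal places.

A zero-coupon bond has a single cash flow at maturity, so its Macaulay duration equals its maturity: 7 years.

7.000 years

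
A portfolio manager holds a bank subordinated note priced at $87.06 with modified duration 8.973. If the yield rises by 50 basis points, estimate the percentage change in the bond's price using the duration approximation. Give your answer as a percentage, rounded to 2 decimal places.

-4.49%

Duration approximation: ΔP/P ≈ -D_mod · Δy = -8.973 × (+0.005) = -0.044865.
As a percentage: -4.4865%.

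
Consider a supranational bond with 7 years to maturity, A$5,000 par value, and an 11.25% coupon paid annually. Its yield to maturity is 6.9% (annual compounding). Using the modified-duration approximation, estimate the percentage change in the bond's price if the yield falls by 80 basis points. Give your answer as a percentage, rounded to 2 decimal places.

Periodic yield y = 0.069. Modified duration first:
  t   CF        PV=CF/(1+0.069)^t    t·PV
  1       562.50       526.1927       526.1927
  2       562.50       492.2289       984.4578
  3       562.50       460.4574     1,381.3721
  4       562.50       430.7365     1,722.9461
  5       562.50       402.9341     2,014.6704
  6       562.50       376.9262     2,261.5570
  7     5,562.50     3,486.7924    24,407.5466
  Σ                  6,176.2681    33,298.7428
P = 6,176.2681; D_Mac = 5.39140 yrs; D_mod = 5.39140/(1+0.069) = 5.04341 yrs.
ΔP/P ≈ -D_mod · Δy = -5.04341 × (-0.008) = +0.040347 = +4.0347%.

+4.03%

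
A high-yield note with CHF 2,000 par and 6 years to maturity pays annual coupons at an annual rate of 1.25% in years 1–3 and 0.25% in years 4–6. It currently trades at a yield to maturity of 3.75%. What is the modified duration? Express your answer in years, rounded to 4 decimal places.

Periodic yield y = 0.0375. First find Macaulay duration:
  t   CF        PV=CF/(1+0.0375)^t    t·PV
  1        25.00        24.0964        24.0964
  2        25.00        23.2254        46.4509
  3        25.00        22.3860        67.1579
  4         5.00         4.3154        17.2615
  5         5.00         4.1594        20.7969
  6     2,005.00     1,607.6287     9,645.7721
  Σ                  1,685.8112     9,821.5356
P = 1,685.8112; Macaulay duration = 9,821.5356 / 1,685.8112 = 5.82600 years.
Modified duration = D_Mac / (1 + y) = 5.82600 / 1.0375 = 5.61542 years.

5.6154 years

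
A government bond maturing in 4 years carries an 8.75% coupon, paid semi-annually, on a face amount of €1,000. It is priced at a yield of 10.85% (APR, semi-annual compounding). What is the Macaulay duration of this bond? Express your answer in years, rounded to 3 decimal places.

Periodic yield y = 0.05425. Discount each cash flow and weight by its period:
  t   CF        PV=CF/(1+0.05425)^t    t·PV
  1        43.75        41.4987        41.4987
  2        43.75        39.3632        78.7265
  3        43.75        37.3377       112.0130
  4        43.75        35.4163       141.6653
  5        43.75        33.5939       167.9693
  6        43.75        31.8652       191.1911
  7        43.75        30.2255       211.5782
  8     1,043.75       683.9866     5,471.8930
  Σ                    933.2871     6,416.5351
Price P = Σ PV = 933.2871.
Macaulay duration = Σ(t·PV) / P = 6,416.5351 / 933.2871 = 6.87520 half-year periods.
In years: 6.87520 / 2 = 3.43760 years.

3.438 years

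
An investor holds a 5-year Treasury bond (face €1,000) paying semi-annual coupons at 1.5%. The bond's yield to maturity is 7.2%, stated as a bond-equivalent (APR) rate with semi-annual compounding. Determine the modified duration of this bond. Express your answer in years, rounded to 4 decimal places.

4.6385 years

Periodic yield y = 0.036. First find Macaulay duration:
  t   CF        PV=CF/(1+0.036)^t    t·PV
  1         7.50         7.2394         7.2394
  2         7.50         6.9878        13.9756
  3         7.50         6.7450        20.2350
  4         7.50         6.5106        26.0425
  5         7.50         6.2844        31.4219
  6         7.50         6.0660        36.3960
  7         7.50         5.8552        40.9865
  8         7.50         5.6518        45.2140
  9         7.50         5.4554        49.0982
  10    1,007.50       707.3714     7,073.7141
  Σ                    764.1669     7,344.3233
P = 764.1669; Macaulay duration = 7,344.3233 / 764.1669 = 9.61089 half-year periods = 4.80544 years.
Modified duration = D_Mac / (1 + y) = 4.80544 / 1.036 = 4.63846 years.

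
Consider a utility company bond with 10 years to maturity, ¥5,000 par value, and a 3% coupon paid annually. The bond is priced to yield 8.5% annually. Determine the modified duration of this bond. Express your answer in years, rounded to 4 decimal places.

7.7503 years

Periodic yield y = 0.085. First find Macaulay duration:
  t   CF        PV=CF/(1+0.085)^t    t·PV
  1       150.00       138.2488       138.2488
  2       150.00       127.4183       254.8366
  3       150.00       117.4362       352.3086
  4       150.00       108.2361       432.9446
  5       150.00        99.7568       498.7841
  6       150.00        91.9418       551.6506
  7       150.00        84.7390       593.1727
  8       150.00        78.1004       624.8033
  9       150.00        71.9820       647.8376
  10    5,150.00     2,277.7699    22,777.6989
  Σ                  3,195.6293    26,872.2857
P = 3,195.6293; Macaulay duration = 26,872.2857 / 3,195.6293 = 8.40907 years.
Modified duration = D_Mac / (1 + y) = 8.40907 / 1.085 = 7.75030 years.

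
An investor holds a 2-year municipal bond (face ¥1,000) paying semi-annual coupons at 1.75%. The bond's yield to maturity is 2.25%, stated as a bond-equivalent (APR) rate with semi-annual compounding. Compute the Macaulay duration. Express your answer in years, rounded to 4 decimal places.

1.9740 years

Periodic yield y = 0.01125. Discount each cash flow and weight by its period:
  t   CF        PV=CF/(1+0.01125)^t    t·PV
  1         8.75         8.6527         8.6527
  2         8.75         8.5564        17.1128
  3         8.75         8.4612        25.3836
  4     1,008.75       964.6048     3,858.4191
  Σ                    990.2750     3,909.5682
Price P = Σ PV = 990.2750.
Macaulay duration = Σ(t·PV) / P = 3,909.5682 / 990.2750 = 3.94796 half-year periods.
In years: 3.94796 / 2 = 1.97398 years.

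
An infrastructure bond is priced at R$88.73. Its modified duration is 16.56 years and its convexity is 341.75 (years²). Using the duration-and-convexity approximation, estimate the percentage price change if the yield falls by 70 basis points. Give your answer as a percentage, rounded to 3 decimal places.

+12.429%

Duration effect: -D_mod·Δy = -16.56 × (-0.007) = +0.115920
Convexity effect: ½·C·(Δy)² = 0.5 × 341.75 × (-0.007)² = +0.008372875
ΔP/P ≈ +0.115920 + 0.008372875 = +0.124292875
= +12.4292875%.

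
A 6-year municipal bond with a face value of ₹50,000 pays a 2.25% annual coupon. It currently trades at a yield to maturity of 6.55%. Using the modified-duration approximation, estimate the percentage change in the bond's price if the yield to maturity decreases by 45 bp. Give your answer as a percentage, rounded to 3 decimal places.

+2.378%

Periodic yield y = 0.0655. Modified duration first:
  t   CF        PV=CF/(1+0.0655)^t    t·PV
  1     1,125.00     1,055.8423     1,055.8423
  2     1,125.00       990.9360     1,981.8720
  3     1,125.00       930.0197     2,790.0592
  4     1,125.00       872.8482     3,491.3927
  5     1,125.00       819.1912     4,095.9558
  6    51,125.00    34,939.1710   209,635.0262
  Σ                 39,608.0084   223,050.1482
P = 39,608.0084; D_Mac = 5.63144 yrs; D_mod = 5.63144/(1+0.0655) = 5.28526 yrs.
ΔP/P ≈ -D_mod · Δy = -5.28526 × (-0.0045) = +0.023784 = +2.3784%.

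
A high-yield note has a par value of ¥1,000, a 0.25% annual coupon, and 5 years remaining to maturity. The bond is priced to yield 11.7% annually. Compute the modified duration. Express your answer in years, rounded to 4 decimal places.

Periodic yield y = 0.117. First find Macaulay duration:
  t   CF        PV=CF/(1+0.117)^t    t·PV
  1         2.50         2.2381         2.2381
  2         2.50         2.0037         4.0074
  3         2.50         1.7938         5.3815
  4         2.50         1.6059         6.4237
  5     1,002.50       576.5255     2,882.6275
  Σ                    584.1671     2,900.6782
P = 584.1671; Macaulay duration = 2,900.6782 / 584.1671 = 4.96549 years.
Modified duration = D_Mac / (1 + y) = 4.96549 / 1.117 = 4.44538 years.

4.4454 years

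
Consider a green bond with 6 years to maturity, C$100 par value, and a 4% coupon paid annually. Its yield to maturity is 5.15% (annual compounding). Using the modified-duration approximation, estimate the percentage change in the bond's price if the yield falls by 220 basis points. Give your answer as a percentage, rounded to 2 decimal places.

+11.37%

Periodic yield y = 0.0515. Modified duration first:
  t   CF        PV=CF/(1+0.0515)^t    t·PV
  1         4.00         3.8041         3.8041
  2         4.00         3.6178         7.2355
  3         4.00         3.4406        10.3218
  4         4.00         3.2721        13.0883
  5         4.00         3.1118        15.5591
  6       104.00        76.9445       461.6671
  Σ                     94.1909       511.6758
P = 94.1909; D_Mac = 5.43233 yrs; D_mod = 5.43233/(1+0.0515) = 5.16627 yrs.
ΔP/P ≈ -D_mod · Δy = -5.16627 × (-0.022) = +0.113658 = +11.3658%.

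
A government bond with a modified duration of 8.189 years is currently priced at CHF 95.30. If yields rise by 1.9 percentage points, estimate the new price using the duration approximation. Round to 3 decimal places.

Duration approximation: ΔP/P ≈ -D_mod · Δy = -8.189 × (+0.019) = -0.155591.
New price ≈ 95.30 × (1 - 0.155591) = 80.4721777.

CHF 80.472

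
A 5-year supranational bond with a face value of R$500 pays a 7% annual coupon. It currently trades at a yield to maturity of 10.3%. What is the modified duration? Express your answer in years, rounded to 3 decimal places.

3.935 years

Periodic yield y = 0.103. First find Macaulay duration:
  t   CF        PV=CF/(1+0.103)^t    t·PV
  1        35.00        31.7316        31.7316
  2        35.00        28.7685        57.5370
  3        35.00        26.0820        78.2461
  4        35.00        23.6465        94.5858
  5       535.00       327.6998     1,638.4992
  Σ                    437.9285     1,900.5997
P = 437.9285; Macaulay duration = 1,900.5997 / 437.9285 = 4.33998 years.
Modified duration = D_Mac / (1 + y) = 4.33998 / 1.103 = 3.93470 years.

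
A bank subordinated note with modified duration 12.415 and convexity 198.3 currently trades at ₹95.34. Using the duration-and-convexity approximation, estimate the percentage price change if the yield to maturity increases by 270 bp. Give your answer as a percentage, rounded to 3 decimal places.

Duration effect: -D_mod·Δy = -12.415 × (+0.027) = -0.335205
Convexity effect: ½·C·(Δy)² = 0.5 × 198.3 × (0.027)² = +0.07228035
ΔP/P ≈ -0.335205 + 0.07228035 = -0.26292465
= -26.292465%.

-26.292%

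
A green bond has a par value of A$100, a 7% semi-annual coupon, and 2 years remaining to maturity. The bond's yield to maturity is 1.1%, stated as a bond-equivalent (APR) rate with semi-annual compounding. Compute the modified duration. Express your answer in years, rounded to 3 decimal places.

1.896 years

Periodic yield y = 0.0055. First find Macaulay duration:
  t   CF        PV=CF/(1+0.0055)^t    t·PV
  1         3.50         3.4809         3.4809
  2         3.50         3.4618         6.9236
  3         3.50         3.4429        10.3286
  4       103.50       101.2540       405.0159
  Σ                    111.6395       425.7490
P = 111.6395; Macaulay duration = 425.7490 / 111.6395 = 3.81360 half-year periods = 1.90680 years.
Modified duration = D_Mac / (1 + y) = 1.90680 / 1.0055 = 1.89637 years.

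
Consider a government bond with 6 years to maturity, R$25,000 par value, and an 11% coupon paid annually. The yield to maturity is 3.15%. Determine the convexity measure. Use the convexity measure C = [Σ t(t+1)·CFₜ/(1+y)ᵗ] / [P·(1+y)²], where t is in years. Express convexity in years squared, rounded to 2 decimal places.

30.06

With y = 0.0315:
  t   CF        PV=CF/(1+0.0315)^t    t·PV        t(t+1)·PV
  1     2,750.00     2,666.0204     2,666.0204       5,332.0407
  2     2,750.00     2,584.6053     5,169.2106      15,507.6318
  3     2,750.00     2,505.6765     7,517.0294      30,068.1178
  4     2,750.00     2,429.1580     9,716.6320      48,583.1601
  5     2,750.00     2,354.9763    11,774.8813      70,649.2876
  6    27,750.00    23,038.1496   138,228.8975     967,602.2822
  Σ                 35,578.5860   175,072.6711   1,137,742.5201
P = 35,578.5860.
Convexity = Σ t(t+1)·PV / [P·(1+y)²] = 1,137,742.5201 / (35,578.5860 × 1.063992) = 30.05501.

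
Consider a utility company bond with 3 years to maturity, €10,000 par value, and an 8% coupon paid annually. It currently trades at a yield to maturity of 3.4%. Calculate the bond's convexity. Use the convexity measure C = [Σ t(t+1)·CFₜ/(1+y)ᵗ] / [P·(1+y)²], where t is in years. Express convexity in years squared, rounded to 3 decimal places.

With y = 0.034:
  t   CF        PV=CF/(1+0.034)^t    t·PV        t(t+1)·PV
  1       800.00       773.6944       773.6944       1,547.3888
  2       800.00       748.2538     1,496.5075       4,489.5226
  3    10,800.00     9,769.2706    29,307.8118     117,231.2472
  Σ                 11,291.2188    31,578.0137     123,268.1585
P = 11,291.2188.
Convexity = Σ t(t+1)·PV / [P·(1+y)²] = 123,268.1585 / (11,291.2188 × 1.069156) = 10.21102.

10.211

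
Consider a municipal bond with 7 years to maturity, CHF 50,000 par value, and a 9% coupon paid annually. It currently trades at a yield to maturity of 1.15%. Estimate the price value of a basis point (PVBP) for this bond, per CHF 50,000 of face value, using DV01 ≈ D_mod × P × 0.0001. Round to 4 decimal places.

Periodic yield y = 0.0115.
  t   CF        PV=CF/(1+0.0115)^t    t·PV
  1     4,500.00     4,448.8384     4,448.8384
  2     4,500.00     4,398.2584     8,796.5168
  3     4,500.00     4,348.2535    13,044.7604
  4     4,500.00     4,298.8171    17,195.2683
  5     4,500.00     4,249.9427    21,249.7137
  6     4,500.00     4,201.6241    25,209.7443
  7    54,500.00    50,307.7962   352,154.5731
  Σ                 76,253.5302   442,099.4150
P = 76,253.5302; D_Mac = 5.79776 yrs; D_mod = 5.73184 yrs.
DV01 ≈ 5.73184 × 76,253.5302 × 0.0001 = 43.707307.

CHF 43.7073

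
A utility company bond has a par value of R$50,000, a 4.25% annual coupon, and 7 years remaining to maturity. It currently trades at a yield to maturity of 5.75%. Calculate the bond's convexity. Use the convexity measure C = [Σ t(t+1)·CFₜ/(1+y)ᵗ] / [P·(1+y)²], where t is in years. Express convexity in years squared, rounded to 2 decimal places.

42.13

With y = 0.0575:
  t   CF        PV=CF/(1+0.0575)^t    t·PV        t(t+1)·PV
  1     2,125.00     2,009.4563     2,009.4563       4,018.9125
  2     2,125.00     1,900.1950     3,800.3901      11,401.1703
  3     2,125.00     1,796.8748     5,390.6243      21,562.4970
  4     2,125.00     1,699.1723     6,796.6894      33,983.4468
  5     2,125.00     1,606.7824     8,033.9118      48,203.4707
  6     2,125.00     1,519.4159     9,116.4956      63,815.4695
  7    52,125.00    35,243.8574   246,707.0020   1,973,656.0157
  Σ                 45,775.7541   281,854.5694   2,156,640.9825
P = 45,775.7541.
Convexity = Σ t(t+1)·PV / [P·(1+y)²] = 2,156,640.9825 / (45,775.7541 × 1.118306) = 42.12904.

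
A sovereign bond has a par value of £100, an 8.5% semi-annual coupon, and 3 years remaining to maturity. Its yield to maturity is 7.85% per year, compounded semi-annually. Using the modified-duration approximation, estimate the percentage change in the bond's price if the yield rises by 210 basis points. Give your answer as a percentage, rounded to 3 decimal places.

-5.483%

Periodic yield y = 0.03925. Modified duration first:
  t   CF        PV=CF/(1+0.03925)^t    t·PV
  1         4.25         4.0895         4.0895
  2         4.25         3.9350         7.8701
  3         4.25         3.7864        11.3593
  4         4.25         3.6434        14.5737
  5         4.25         3.5058        17.5291
  6       104.25        82.7477       496.4861
  Σ                    101.7079       551.9077
P = 101.7079; D_Mac = 5.42640 half-year periods = 2.71320 yrs; D_mod = 2.71320/(1+0.03925) = 2.61073 yrs.
ΔP/P ≈ -D_mod · Δy = -2.61073 × (+0.021) = -0.054825 = -5.4825%.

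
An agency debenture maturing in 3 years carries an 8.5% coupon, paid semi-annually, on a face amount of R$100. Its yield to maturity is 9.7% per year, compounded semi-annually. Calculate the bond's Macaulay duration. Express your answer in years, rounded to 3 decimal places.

Periodic yield y = 0.0485. Discount each cash flow and weight by its period:
  t   CF        PV=CF/(1+0.0485)^t    t·PV
  1         4.25         4.0534         4.0534
  2         4.25         3.8659         7.7318
  3         4.25         3.6871        11.0613
  4         4.25         3.5165        14.0661
  5         4.25         3.3539        16.7694
  6       104.25        78.4631       470.7786
  Σ                     96.9399       524.4606
Price P = Σ PV = 96.9399.
Macaulay duration = Σ(t·PV) / P = 524.4606 / 96.9399 = 5.41016 half-year periods.
In years: 5.41016 / 2 = 2.70508 years.

2.705 years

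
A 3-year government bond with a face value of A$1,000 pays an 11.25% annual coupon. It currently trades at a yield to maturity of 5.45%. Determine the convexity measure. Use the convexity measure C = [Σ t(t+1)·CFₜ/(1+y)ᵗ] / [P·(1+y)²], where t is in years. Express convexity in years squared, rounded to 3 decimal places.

With y = 0.0545:
  t   CF        PV=CF/(1+0.0545)^t    t·PV        t(t+1)·PV
  1       112.50       106.6856       106.6856         213.3713
  2       112.50       101.1718       202.3435         607.0306
  3     1,112.50       948.7685     2,846.3056      11,385.2223
  Σ                  1,156.6259     3,155.3347      12,205.6242
P = 1,156.6259.
Convexity = Σ t(t+1)·PV / [P·(1+y)²] = 12,205.6242 / (1,156.6259 × 1.111970) = 9.49017.

9.490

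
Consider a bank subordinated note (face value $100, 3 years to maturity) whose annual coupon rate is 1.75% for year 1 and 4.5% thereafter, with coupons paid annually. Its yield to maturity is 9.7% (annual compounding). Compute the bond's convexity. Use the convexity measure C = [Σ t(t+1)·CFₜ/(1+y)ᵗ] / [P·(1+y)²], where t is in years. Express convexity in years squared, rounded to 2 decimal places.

9.59

With y = 0.097:
  t   CF        PV=CF/(1+0.097)^t    t·PV        t(t+1)·PV
  1         1.75         1.5953         1.5953           3.1905
  2         4.50         3.7394         7.4788          22.4363
  3       104.50        79.1583       237.4749         949.8995
  Σ                     84.4929       246.5489         975.5263
P = 84.4929.
Convexity = Σ t(t+1)·PV / [P·(1+y)²] = 975.5263 / (84.4929 × 1.203409) = 9.59412.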